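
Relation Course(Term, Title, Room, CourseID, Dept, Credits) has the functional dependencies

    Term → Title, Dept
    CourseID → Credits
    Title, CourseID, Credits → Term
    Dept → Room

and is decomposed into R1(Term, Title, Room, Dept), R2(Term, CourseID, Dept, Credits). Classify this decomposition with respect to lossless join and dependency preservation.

lossless but not dependency-preserving

Lossless test: (Term, Dept)⁺ = {Term, Title, Room, Dept}, which contains all of one fragment — lossless.
Dependency preservation: the restricted closure of {Title, CourseID, Credits} across the fragments never reaches {Term}, so Title, CourseID, Credits → Term cannot be enforced without a join — not preserved.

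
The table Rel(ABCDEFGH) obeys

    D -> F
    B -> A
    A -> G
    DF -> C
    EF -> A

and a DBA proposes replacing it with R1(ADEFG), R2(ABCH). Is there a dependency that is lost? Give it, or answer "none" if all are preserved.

Check DF → C: no single fragment contains all of {CDF}, and the restricted closure of {DF} across the fragments never reaches {C}.
D → F is preserved.
B → A is preserved.
A → G is preserved.
EF → A is preserved.

DF -> C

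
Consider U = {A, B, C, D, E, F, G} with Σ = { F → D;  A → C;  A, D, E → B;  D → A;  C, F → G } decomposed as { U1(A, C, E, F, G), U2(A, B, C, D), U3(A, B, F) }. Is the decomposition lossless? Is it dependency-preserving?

lossy and not dependency-preserving

Lossless test (chase): Rows 1 and 3 agree on F; apply F→D and equate their D entries. Rows 1 and 3 agree on A; apply A→C and equate their C entries. Rows 1 and 3 agree on C, F; apply C, F→G and equate their G entries. No row becomes fully distinguished — the join is lossy.
Dependency preservation: the restricted closure of {F} across the fragments never reaches {D}, so F → D cannot be enforced without a join — not preserved.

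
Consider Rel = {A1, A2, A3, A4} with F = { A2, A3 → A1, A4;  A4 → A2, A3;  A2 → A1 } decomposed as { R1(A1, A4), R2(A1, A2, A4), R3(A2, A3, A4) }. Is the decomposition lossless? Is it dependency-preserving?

Lossless test (chase): Rows 1 and 2 agree on A4; apply A4→A2, A3 and equate their A2, A3 entries. Rows 1 and 3 agree on A4; apply A4→A2, A3 and equate their A2, A3 entries. Rows 1 and 3 agree on A2; apply A2→A1 and equate their A1 entries. Row 1 is now all distinguished symbols — the join is lossless.
Dependency preservation: A2, A3 → A1, A4 is not contained in any single fragment, but the restricted closure of its left-hand side across the fragments still reaches the right-hand side; the remaining FDs each lie inside some fragment. All dependencies are preserved.

lossless and dependency-preserving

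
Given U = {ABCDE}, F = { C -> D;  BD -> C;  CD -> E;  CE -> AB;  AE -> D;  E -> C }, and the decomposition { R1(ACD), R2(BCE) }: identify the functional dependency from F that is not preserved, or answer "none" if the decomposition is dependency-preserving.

BD -> C

Check BD → C: no single fragment contains all of {BCD}, and the restricted closure of {BD} across the fragments never reaches {C}.
C → D is preserved.
CD → E is preserved.
CE → AB is preserved.
AE → D is preserved.
E → C is preserved.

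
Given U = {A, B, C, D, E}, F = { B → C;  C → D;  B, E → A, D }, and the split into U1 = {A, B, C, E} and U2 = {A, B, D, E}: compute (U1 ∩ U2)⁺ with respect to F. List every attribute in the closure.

U1 ∩ U2 = {A, B, E}.
B → C applies, adding C
C → D applies, adding D
Closure: {A, B, C, D, E}.

A, B, C, D, E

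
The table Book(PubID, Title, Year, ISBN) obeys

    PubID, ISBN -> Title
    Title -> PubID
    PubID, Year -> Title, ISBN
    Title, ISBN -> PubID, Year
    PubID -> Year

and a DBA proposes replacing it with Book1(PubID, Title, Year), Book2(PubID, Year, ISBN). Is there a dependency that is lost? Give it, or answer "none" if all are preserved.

none

PubID, ISBN → Title: restricted closure across fragments reaches Title.
Title → PubID lies within Book1.
PubID, Year → Title, ISBN: restricted closure across fragments reaches Title, ISBN.
Title, ISBN → PubID, Year: restricted closure across fragments reaches PubID, Year.
PubID → Year lies within Book1.
Every dependency is enforceable on the fragments, so the decomposition is dependency-preserving.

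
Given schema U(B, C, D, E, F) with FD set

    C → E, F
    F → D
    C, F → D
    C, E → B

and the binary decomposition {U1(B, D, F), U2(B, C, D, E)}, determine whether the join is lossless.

No

Common attributes: U1 ∩ U2 = {B, D}.
No dependency enlarges {B, D}, so (B, D)⁺ = {B, D}.
The closure contains neither all of U1 = {B, D, F} nor all of U2 = {B, C, D, E}, so the common attributes are not a superkey of either fragment. The join is lossy.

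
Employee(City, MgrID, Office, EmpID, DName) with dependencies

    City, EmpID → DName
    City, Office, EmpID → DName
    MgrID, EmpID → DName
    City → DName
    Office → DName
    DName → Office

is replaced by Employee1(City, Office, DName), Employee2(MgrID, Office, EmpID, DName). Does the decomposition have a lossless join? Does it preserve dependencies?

lossy but dependency-preserving

Lossless test: (Office, DName)⁺ = {Office, DName}, which is a superkey of neither fragment — lossy.
Dependency preservation: City, EmpID → DName; City, Office, EmpID → DName are not contained in any single fragment, but the restricted closure of each left-hand side across the fragments still reaches the right-hand side; the remaining FDs each lie inside some fragment. All dependencies are preserved.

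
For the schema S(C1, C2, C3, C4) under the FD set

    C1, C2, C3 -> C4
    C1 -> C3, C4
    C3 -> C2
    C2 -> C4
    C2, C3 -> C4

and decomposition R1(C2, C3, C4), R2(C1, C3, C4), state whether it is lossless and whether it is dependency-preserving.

lossless and dependency-preserving

Lossless test: (C3, C4)⁺ = {C2, C3, C4}, which contains all of one fragment — lossless.
Dependency preservation: C1, C2, C3 → C4 is not contained in any single fragment, but the restricted closure of its left-hand side across the fragments still reaches the right-hand side; the remaining FDs each lie inside some fragment. All dependencies are preserved.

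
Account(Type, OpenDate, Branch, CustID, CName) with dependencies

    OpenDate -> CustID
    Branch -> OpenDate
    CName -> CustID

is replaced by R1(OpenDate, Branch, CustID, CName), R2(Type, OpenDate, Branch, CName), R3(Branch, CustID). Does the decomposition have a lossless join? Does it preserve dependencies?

lossless and dependency-preserving

Lossless test (chase): Rows 1 and 2 agree on OpenDate; apply OpenDate→CustID and equate their CustID entries. Rows 1 and 3 agree on Branch; apply Branch→OpenDate and equate their OpenDate entries. Row 2 is now all distinguished symbols — the join is lossless.
Dependency preservation: every FD's attributes lie within a single fragment, so each can be enforced locally — preserved.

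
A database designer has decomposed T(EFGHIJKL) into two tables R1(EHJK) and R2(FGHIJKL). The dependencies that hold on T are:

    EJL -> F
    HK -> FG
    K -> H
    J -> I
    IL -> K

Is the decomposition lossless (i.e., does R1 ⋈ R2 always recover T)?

Common attributes: R1 ∩ R2 = {HJK}.
Closure of {HJK}: HK → FG applies, adding FG; J → I applies, adding I. So (HJK)⁺ = {FGHIJK}.
The closure contains neither all of R1 = {EHJK} nor all of R2 = {FGHIJKL}, so the common attributes are not a superkey of either fragment. The join is lossy.

No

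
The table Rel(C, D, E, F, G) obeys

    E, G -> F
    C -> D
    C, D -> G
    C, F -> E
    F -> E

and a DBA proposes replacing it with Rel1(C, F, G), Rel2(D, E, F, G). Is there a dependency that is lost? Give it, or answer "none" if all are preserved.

C -> D

Check C → D: no single fragment contains all of {C, D}, and the restricted closure of {C} across the fragments never reaches {D}.
E, G → F is preserved.
C, D → G is preserved.
C, F → E is preserved.
F → E is preserved.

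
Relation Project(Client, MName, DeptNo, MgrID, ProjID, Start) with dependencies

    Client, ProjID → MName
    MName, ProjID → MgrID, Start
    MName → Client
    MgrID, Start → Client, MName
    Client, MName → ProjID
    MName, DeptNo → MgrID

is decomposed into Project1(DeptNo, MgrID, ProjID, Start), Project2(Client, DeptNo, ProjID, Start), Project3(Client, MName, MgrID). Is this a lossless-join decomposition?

Chase test. Columns are Client, MName, DeptNo, MgrID, ProjID, Start; row i has aⱼ where attribute j ∈ Projecti, else bᵢⱼ.
Initial tableau (one row per fragment):
  row 1: b11 b12 a3 a4 a5 a6
  row 2: a1 b22 a3 b24 a5 a6
  row 3: a1 a2 b33 a4 b35 b36
No row becomes fully distinguished — the join is lossy.

No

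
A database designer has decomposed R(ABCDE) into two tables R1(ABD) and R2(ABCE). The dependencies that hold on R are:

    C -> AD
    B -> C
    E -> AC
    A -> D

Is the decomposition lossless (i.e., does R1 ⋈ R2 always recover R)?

Common attributes: R1 ∩ R2 = {AB}.
Closure of {AB}: B → C applies, adding C; A → D applies, adding D. So (AB)⁺ = {ABCD}.
This closure contains every attribute of R1, so R1 ∩ R2 → R1. The join is lossless.

Yes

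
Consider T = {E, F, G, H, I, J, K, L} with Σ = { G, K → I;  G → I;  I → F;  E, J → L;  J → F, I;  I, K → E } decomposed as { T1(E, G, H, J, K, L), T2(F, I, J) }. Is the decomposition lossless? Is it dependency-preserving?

lossless but not dependency-preserving

Lossless test: (J)⁺ = {F, I, J}, which contains all of one fragment — lossless.
Dependency preservation: the restricted closure of {G, K} across the fragments never reaches {I}, so G, K → I cannot be enforced without a join — not preserved.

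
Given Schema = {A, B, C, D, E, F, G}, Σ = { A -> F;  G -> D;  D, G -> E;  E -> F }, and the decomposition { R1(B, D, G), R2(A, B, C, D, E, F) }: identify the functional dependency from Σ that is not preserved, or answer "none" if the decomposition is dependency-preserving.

D, G -> E

Check D, G → E: no single fragment contains all of {D, E, G}, and the restricted closure of {D, G} across the fragments never reaches {E}.
A → F is preserved.
G → D is preserved.
E → F is preserved.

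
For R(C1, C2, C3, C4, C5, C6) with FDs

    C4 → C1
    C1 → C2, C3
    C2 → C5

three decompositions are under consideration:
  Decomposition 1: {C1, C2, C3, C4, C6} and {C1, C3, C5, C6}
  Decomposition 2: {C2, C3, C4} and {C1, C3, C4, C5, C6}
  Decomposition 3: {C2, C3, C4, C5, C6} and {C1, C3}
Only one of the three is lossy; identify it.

Decomposition 1: common = {C1, C3, C6}, closure = {C1, C2, C3, C5, C6} → lossless.
Decomposition 2: common = {C3, C4}, closure = {C1, C2, C3, C4, C5} → lossless.
Decomposition 3: common = {C3}, closure = {C3} → lossy.

Decomposition 3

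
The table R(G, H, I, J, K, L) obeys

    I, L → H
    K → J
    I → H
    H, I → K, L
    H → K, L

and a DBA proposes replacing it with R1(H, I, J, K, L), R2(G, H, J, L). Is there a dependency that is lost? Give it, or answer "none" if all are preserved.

none

I, L → H lies within R1.
K → J lies within R1.
I → H lies within R1.
H, I → K, L lies within R1.
H → K, L lies within R1.
Every dependency is enforceable on the fragments, so the decomposition is dependency-preserving.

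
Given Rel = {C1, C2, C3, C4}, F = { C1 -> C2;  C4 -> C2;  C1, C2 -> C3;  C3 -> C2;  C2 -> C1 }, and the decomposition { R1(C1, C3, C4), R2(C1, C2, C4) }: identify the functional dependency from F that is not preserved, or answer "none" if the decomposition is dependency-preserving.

C1 → C2 lies within R2.
C4 → C2 lies within R2.
C1, C2 → C3: restricted closure across fragments reaches C3.
C3 → C2: restricted closure across fragments reaches C2.
C2 → C1 lies within R2.
Every dependency is enforceable on the fragments, so the decomposition is dependency-preserving.

none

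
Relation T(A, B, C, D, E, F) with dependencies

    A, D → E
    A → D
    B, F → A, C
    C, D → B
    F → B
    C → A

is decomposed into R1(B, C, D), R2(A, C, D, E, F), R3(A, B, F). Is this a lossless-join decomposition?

Chase test. Columns are A, B, C, D, E, F; row i has aⱼ where attribute j ∈ Ri, else bᵢⱼ.
Initial tableau (one row per fragment):
  row 1: b11 a2 a3 a4 b15 b16
  row 2: a1 b22 a3 a4 a5 a6
  row 3: a1 a2 b33 b34 b35 a6
Rows 2 and 3 agree on A; apply A→D and equate their D entries.
Rows 1 and 2 agree on C, D; apply C, D→B and equate their B entries.
Rows 1 and 2 agree on C; apply C→A and equate their A entries.
Rows 1 and 2 agree on A, D; apply A, D→E and equate their E entries.
Rows 1 and 3 agree on A, D; apply A, D→E and equate their E entries.
Rows 2 and 3 agree on B, F; apply B, F→A, C and equate their A, C entries.
Row 2 is now all distinguished symbols — the join is lossless.

Yes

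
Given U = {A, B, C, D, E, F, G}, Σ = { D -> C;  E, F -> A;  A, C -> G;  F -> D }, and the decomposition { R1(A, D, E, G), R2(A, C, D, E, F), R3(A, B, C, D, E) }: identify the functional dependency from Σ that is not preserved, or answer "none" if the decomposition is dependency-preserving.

Check A, C → G: no single fragment contains all of {A, C, G}, and the restricted closure of {A, C} across the fragments never reaches {G}.
D → C is preserved.
E, F → A is preserved.
F → D is preserved.

A, C -> G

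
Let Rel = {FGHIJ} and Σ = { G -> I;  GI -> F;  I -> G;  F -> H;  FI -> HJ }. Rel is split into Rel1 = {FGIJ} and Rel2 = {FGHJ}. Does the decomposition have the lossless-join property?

Common attributes: Rel1 ∩ Rel2 = {FGJ}.
Closure of {FGJ}: G → I applies, adding I; F → H applies, adding H. So (FGJ)⁺ = {FGHIJ}.
This closure contains every attribute of Rel1, so Rel1 ∩ Rel2 → Rel1. The join is lossless.

Yes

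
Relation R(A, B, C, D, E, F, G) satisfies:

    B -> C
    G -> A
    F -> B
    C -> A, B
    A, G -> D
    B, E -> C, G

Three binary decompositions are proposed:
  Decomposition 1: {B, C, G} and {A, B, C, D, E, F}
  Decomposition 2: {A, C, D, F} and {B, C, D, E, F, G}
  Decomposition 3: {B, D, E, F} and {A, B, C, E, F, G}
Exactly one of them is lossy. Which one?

Decomposition 1

Decomposition 1: common = {B, C}, closure = {A, B, C} → lossy.
Decomposition 2: common = {C, D, F}, closure = {A, B, C, D, F} → lossless.
Decomposition 3: common = {B, E, F}, closure = {A, B, C, D, E, F, G} → lossless.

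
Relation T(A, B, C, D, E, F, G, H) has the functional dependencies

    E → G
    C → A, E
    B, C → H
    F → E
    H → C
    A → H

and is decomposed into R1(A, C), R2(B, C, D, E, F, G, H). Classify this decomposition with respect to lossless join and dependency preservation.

Lossless test: (C)⁺ = {A, C, E, G, H}, which contains all of one fragment — lossless.
Dependency preservation: C → A, E; A → H are not contained in any single fragment, but the restricted closure of each left-hand side across the fragments still reaches the right-hand side; the remaining FDs each lie inside some fragment. All dependencies are preserved.

lossless and dependency-preserving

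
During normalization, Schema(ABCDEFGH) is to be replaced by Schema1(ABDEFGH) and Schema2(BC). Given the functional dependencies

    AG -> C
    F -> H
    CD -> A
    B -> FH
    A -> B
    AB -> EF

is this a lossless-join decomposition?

No

Common attributes: Schema1 ∩ Schema2 = {B}.
Closure of {B}: B → FH applies, adding FH. So (B)⁺ = {BFH}.
The closure contains neither all of Schema1 = {ABDEFGH} nor all of Schema2 = {BC}, so the common attributes are not a superkey of either fragment. The join is lossy.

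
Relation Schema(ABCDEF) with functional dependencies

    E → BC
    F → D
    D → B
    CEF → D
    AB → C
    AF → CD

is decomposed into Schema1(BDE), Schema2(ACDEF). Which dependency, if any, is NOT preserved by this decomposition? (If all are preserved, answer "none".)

AB → C

Check AB → C: no single fragment contains all of {ABC}, and the restricted closure of {AB} across the fragments never reaches {C}.
E → BC is preserved.
F → D is preserved.
D → B is preserved.
CEF → D is preserved.
AF → CD is preserved.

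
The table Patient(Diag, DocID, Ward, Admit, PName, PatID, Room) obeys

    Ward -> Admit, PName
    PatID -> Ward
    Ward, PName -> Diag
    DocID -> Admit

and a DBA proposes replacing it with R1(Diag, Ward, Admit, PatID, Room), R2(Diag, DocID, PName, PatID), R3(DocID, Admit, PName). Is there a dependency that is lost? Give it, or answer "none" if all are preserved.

Check Ward → Admit, PName: no single fragment contains all of {Ward, Admit, PName}, and the restricted closure of {Ward} across the fragments never reaches {Admit, PName}.
PatID → Ward is preserved.
Ward, PName → Diag is preserved.
DocID → Admit is preserved.

Ward -> Admit, PName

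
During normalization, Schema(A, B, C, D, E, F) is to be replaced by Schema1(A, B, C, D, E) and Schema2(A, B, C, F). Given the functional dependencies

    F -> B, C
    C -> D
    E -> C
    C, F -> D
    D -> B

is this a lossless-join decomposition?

Common attributes: Schema1 ∩ Schema2 = {A, B, C}.
Closure of {A, B, C}: C → D applies, adding D. So (A, B, C)⁺ = {A, B, C, D}.
The closure contains neither all of Schema1 = {A, B, C, D, E} nor all of Schema2 = {A, B, C, F}, so the common attributes are not a superkey of either fragment. The join is lossy.

No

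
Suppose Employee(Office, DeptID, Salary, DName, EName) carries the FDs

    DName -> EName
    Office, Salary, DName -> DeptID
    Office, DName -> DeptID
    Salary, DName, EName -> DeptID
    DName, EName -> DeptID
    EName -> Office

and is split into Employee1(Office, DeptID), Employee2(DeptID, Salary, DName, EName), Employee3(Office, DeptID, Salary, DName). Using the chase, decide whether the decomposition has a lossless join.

Chase test. Columns are Office, DeptID, Salary, DName, EName; row i has aⱼ where attribute j ∈ Employeei, else bᵢⱼ.
Initial tableau (one row per fragment):
  row 1: a1 a2 b13 b14 b15
  row 2: b21 a2 a3 a4 a5
  row 3: a1 a2 a3 a4 b35
Rows 2 and 3 agree on DName; apply DName→EName and equate their EName entries.
Rows 2 and 3 agree on EName; apply EName→Office and equate their Office entries.
Row 2 is now all distinguished symbols — the join is lossless.

Yes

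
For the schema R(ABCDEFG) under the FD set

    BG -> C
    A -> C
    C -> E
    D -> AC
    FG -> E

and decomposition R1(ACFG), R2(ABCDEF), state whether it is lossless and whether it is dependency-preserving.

Lossless test: (ACF)⁺ = {ACEF}, which is a superkey of neither fragment — lossy.
Dependency preservation: the restricted closure of {BG} across the fragments never reaches {C}, so BG → C cannot be enforced without a join — not preserved.

lossy and not dependency-preserving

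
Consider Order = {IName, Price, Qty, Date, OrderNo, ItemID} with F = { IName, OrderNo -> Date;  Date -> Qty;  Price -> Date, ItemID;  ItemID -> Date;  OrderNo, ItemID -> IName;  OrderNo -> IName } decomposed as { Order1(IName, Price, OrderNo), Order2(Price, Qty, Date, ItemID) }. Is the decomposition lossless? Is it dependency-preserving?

lossless but not dependency-preserving

Lossless test: (Price)⁺ = {Price, Qty, Date, ItemID}, which contains all of one fragment — lossless.
Dependency preservation: the restricted closure of {IName, OrderNo} across the fragments never reaches {Date}, so IName, OrderNo → Date cannot be enforced without a join — not preserved.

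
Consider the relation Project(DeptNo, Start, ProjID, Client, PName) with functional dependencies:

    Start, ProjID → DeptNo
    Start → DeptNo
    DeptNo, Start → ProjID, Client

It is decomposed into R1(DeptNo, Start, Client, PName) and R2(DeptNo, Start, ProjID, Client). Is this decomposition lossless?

Common attributes: R1 ∩ R2 = {DeptNo, Start, Client}.
Closure of {DeptNo, Start, Client}: DeptNo, Start → ProjID, Client applies, adding ProjID. So (DeptNo, Start, Client)⁺ = {DeptNo, Start, ProjID, Client}.
This closure contains every attribute of R2, so R1 ∩ R2 → R2. The join is lossless.

Yes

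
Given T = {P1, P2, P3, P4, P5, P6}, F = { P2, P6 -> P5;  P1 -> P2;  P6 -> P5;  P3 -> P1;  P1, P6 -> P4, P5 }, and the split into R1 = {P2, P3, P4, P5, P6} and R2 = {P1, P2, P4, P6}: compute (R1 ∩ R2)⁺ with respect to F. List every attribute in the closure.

R1 ∩ R2 = {P2, P4, P6}.
P2, P6 → P5 applies, adding P5
Closure: {P2, P4, P5, P6}.

P2, P4, P5, P6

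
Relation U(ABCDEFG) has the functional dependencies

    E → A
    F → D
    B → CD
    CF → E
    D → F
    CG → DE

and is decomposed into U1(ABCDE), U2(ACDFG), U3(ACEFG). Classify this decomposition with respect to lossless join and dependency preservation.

lossy but dependency-preserving

Lossless test (chase): Rows 2 and 3 agree on F; apply F→D and equate their D entries. Rows 2 and 3 agree on CF; apply CF→E and equate their E entries. Rows 1 and 2 agree on D; apply D→F and equate their F entries. No row becomes fully distinguished — the join is lossy.
Dependency preservation: CG → DE is not contained in any single fragment, but the restricted closure of its left-hand side across the fragments still reaches the right-hand side; the remaining FDs each lie inside some fragment. All dependencies are preserved.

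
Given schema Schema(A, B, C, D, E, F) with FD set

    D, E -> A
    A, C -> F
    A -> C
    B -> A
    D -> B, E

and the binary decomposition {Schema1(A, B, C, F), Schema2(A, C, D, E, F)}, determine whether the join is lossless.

No

Common attributes: Schema1 ∩ Schema2 = {A, C, F}.
No dependency enlarges {A, C, F}, so (A, C, F)⁺ = {A, C, F}.
The closure contains neither all of Schema1 = {A, B, C, F} nor all of Schema2 = {A, C, D, E, F}, so the common attributes are not a superkey of either fragment. The join is lossy.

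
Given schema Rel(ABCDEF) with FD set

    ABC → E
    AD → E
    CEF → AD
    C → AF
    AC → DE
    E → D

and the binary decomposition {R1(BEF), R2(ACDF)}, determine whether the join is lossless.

No

Common attributes: R1 ∩ R2 = {F}.
No dependency enlarges {F}, so (F)⁺ = {F}.
The closure contains neither all of R1 = {BEF} nor all of R2 = {ACDF}, so the common attributes are not a superkey of either fragment. The join is lossy.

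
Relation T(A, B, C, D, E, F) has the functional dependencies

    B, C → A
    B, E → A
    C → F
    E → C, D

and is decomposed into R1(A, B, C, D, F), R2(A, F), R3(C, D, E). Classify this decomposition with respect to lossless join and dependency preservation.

Lossless test (chase): Rows 1 and 3 agree on C; apply C→F and equate their F entries. No row becomes fully distinguished — the join is lossy.
Dependency preservation: B, E → A is not contained in any single fragment, but the restricted closure of its left-hand side across the fragments still reaches the right-hand side; the remaining FDs each lie inside some fragment. All dependencies are preserved.

lossy but dependency-preserving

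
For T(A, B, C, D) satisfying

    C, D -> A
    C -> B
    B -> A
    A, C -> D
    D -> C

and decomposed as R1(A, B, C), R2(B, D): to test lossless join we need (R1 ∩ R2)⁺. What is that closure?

A, B

R1 ∩ R2 = {B}.
B → A applies, adding A
Closure: {A, B}.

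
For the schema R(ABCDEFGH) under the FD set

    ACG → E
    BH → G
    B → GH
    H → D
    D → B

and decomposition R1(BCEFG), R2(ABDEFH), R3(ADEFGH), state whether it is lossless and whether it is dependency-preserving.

Lossless test (chase): Rows 1 and 2 agree on B; apply B→GH and equate their GH entries. Rows 1 and 2 agree on H; apply H→D and equate their D entries. Rows 1 and 3 agree on D; apply D→B and equate their B entries. No row becomes fully distinguished — the join is lossy.
Dependency preservation: the restricted closure of {ACG} across the fragments never reaches {E}, so ACG → E cannot be enforced without a join — not preserved.

lossy and not dependency-preserving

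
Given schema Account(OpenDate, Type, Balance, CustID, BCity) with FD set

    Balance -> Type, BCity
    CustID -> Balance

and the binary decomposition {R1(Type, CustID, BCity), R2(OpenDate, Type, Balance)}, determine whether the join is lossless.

No

Common attributes: R1 ∩ R2 = {Type}.
No dependency enlarges {Type}, so (Type)⁺ = {Type}.
The closure contains neither all of R1 = {Type, CustID, BCity} nor all of R2 = {OpenDate, Type, Balance}, so the common attributes are not a superkey of either fragment. The join is lossy.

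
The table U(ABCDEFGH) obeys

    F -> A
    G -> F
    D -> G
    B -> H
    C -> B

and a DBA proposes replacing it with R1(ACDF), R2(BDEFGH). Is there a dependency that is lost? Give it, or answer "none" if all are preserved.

Check C → B: no single fragment contains all of {BC}, and the restricted closure of {C} across the fragments never reaches {B}.
F → A is preserved.
G → F is preserved.
D → G is preserved.
B → H is preserved.

C -> B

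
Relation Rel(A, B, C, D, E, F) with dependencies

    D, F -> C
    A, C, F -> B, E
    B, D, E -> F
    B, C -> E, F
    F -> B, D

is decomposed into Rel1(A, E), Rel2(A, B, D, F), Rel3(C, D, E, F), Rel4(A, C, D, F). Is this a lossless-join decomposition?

Chase test. Columns are A, B, C, D, E, F; row i has aⱼ where attribute j ∈ Reli, else bᵢⱼ.
Initial tableau (one row per fragment):
  row 1: a1 b12 b13 b14 a5 b16
  row 2: a1 a2 b23 a4 b25 a6
  row 3: b31 b32 a3 a4 a5 a6
  row 4: a1 b42 a3 a4 b45 a6
Rows 2 and 3 agree on D, F; apply D, F→C and equate their C entries.
Rows 2 and 4 agree on A, C, F; apply A, C, F→B, E and equate their B, E entries.
Rows 2 and 3 agree on F; apply F→B, D and equate their B, D entries.
Rows 2 and 3 agree on B, C; apply B, C→E, F and equate their E, F entries.
Row 2 is now all distinguished symbols — the join is lossless.

Yes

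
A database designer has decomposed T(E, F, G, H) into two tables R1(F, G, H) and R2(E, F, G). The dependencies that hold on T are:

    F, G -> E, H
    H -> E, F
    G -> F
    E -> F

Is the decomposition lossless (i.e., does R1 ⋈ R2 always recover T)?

Common attributes: R1 ∩ R2 = {F, G}.
Closure of {F, G}: F, G → E, H applies, adding E, H. So (F, G)⁺ = {E, F, G, H}.
This closure contains every attribute of R1, so R1 ∩ R2 → R1. The join is lossless.

Yes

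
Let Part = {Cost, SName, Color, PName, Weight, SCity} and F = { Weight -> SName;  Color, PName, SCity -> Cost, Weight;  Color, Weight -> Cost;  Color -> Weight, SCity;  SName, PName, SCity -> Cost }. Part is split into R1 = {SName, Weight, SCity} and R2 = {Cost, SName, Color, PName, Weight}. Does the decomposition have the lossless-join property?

No

Common attributes: R1 ∩ R2 = {SName, Weight}.
No dependency enlarges {SName, Weight}, so (SName, Weight)⁺ = {SName, Weight}.
The closure contains neither all of R1 = {SName, Weight, SCity} nor all of R2 = {Cost, SName, Color, PName, Weight}, so the common attributes are not a superkey of either fragment. The join is lossy.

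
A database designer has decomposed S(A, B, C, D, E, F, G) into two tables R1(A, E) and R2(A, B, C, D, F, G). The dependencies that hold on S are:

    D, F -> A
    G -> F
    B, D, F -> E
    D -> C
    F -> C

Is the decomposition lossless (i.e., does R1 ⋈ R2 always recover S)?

No

Common attributes: R1 ∩ R2 = {A}.
No dependency enlarges {A}, so (A)⁺ = {A}.
The closure contains neither all of R1 = {A, E} nor all of R2 = {A, B, C, D, F, G}, so the common attributes are not a superkey of either fragment. The join is lossy.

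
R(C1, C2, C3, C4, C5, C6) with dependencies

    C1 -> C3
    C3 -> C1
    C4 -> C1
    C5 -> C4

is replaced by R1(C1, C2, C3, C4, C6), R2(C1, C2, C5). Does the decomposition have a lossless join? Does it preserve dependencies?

Lossless test: (C1, C2)⁺ = {C1, C2, C3}, which is a superkey of neither fragment — lossy.
Dependency preservation: the restricted closure of {C5} across the fragments never reaches {C4}, so C5 → C4 cannot be enforced without a join — not preserved.

lossy and not dependency-preserving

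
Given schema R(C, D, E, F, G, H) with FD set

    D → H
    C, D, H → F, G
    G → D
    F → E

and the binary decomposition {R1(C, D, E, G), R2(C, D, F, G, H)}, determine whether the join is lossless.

Common attributes: R1 ∩ R2 = {C, D, G}.
Closure of {C, D, G}: D → H applies, adding H; C, D, H → F, G applies, adding F; F → E applies, adding E. So (C, D, G)⁺ = {C, D, E, F, G, H}.
This closure contains every attribute of R1, so R1 ∩ R2 → R1. The join is lossless.

Yes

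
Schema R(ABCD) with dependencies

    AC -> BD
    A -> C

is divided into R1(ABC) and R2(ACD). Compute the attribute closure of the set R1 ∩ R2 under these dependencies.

R1 ∩ R2 = {AC}.
AC → BD applies, adding BD
Closure: {ABCD}.

ABCD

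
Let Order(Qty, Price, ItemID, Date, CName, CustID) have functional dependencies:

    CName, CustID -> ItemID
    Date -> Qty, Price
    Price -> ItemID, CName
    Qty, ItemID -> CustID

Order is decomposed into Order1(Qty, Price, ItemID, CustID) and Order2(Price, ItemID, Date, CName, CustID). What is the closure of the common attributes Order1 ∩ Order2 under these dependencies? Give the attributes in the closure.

Order1 ∩ Order2 = {Price, ItemID, CustID}.
Price → ItemID, CName applies, adding CName
Closure: {Price, ItemID, CName, CustID}.

Price, ItemID, CName, CustID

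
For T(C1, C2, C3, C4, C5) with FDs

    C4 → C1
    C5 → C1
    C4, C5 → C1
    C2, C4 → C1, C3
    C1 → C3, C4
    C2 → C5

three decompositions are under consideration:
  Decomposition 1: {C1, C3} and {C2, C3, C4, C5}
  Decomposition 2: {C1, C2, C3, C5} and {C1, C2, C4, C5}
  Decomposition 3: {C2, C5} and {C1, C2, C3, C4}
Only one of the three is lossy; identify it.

Decomposition 1: common = {C3}, closure = {C3} → lossy.
Decomposition 2: common = {C1, C2, C5}, closure = {C1, C2, C3, C4, C5} → lossless.
Decomposition 3: common = {C2}, closure = {C1, C2, C3, C4, C5} → lossless.

Decomposition 1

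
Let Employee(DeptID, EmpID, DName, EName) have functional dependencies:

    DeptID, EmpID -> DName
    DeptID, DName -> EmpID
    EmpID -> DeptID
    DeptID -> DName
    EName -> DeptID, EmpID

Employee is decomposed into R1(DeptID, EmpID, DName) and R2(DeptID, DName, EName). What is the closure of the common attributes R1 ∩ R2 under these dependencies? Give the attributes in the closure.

DeptID, EmpID, DName

R1 ∩ R2 = {DeptID, DName}.
DeptID, DName → EmpID applies, adding EmpID
Closure: {DeptID, EmpID, DName}.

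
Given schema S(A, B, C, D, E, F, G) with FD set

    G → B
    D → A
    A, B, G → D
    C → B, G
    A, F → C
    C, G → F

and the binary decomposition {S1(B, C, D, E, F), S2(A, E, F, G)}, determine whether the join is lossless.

Common attributes: S1 ∩ S2 = {E, F}.
No dependency enlarges {E, F}, so (E, F)⁺ = {E, F}.
The closure contains neither all of S1 = {B, C, D, E, F} nor all of S2 = {A, E, F, G}, so the common attributes are not a superkey of either fragment. The join is lossy.

No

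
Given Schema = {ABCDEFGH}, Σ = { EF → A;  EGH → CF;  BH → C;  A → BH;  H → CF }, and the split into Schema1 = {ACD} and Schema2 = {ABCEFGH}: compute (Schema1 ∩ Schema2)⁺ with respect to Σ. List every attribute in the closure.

Schema1 ∩ Schema2 = {AC}.
A → BH applies, adding BH
H → CF applies, adding F
Closure: {ABCFH}.

ABCFH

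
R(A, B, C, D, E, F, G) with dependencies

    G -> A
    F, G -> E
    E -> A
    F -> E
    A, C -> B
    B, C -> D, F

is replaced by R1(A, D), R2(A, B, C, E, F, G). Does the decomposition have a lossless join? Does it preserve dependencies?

lossy and not dependency-preserving

Lossless test: (A)⁺ = {A}, which is a superkey of neither fragment — lossy.
Dependency preservation: the restricted closure of {B, C} across the fragments never reaches {D, F}, so B, C → D, F cannot be enforced without a join — not preserved.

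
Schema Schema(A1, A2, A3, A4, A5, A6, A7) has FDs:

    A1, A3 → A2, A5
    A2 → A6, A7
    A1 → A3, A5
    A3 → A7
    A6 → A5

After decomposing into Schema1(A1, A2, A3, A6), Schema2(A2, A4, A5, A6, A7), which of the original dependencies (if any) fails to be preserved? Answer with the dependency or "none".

A3 → A7

Check A3 → A7: no single fragment contains all of {A3, A7}, and the restricted closure of {A3} across the fragments never reaches {A7}.
A1, A3 → A2, A5 is preserved.
A2 → A6, A7 is preserved.
A1 → A3, A5 is preserved.
A6 → A5 is preserved.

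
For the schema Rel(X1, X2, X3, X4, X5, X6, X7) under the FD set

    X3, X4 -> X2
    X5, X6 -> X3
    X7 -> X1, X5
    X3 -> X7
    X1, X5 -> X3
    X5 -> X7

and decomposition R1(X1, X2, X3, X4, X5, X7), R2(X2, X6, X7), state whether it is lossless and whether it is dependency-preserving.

Lossless test: (X2, X7)⁺ = {X1, X2, X3, X5, X7}, which is a superkey of neither fragment — lossy.
Dependency preservation: X5, X6 → X3 is not contained in any single fragment, but the restricted closure of its left-hand side across the fragments still reaches the right-hand side; the remaining FDs each lie inside some fragment. All dependencies are preserved.

lossy but dependency-preserving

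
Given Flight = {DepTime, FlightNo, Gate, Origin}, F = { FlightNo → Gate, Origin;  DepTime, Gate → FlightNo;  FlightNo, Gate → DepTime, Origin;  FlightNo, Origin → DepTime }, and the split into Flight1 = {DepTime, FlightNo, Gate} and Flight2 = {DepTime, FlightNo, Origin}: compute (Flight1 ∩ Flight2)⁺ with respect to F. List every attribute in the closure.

Flight1 ∩ Flight2 = {DepTime, FlightNo}.
FlightNo → Gate, Origin applies, adding Gate, Origin
Closure: {DepTime, FlightNo, Gate, Origin}.

DepTime, FlightNo, Gate, Origin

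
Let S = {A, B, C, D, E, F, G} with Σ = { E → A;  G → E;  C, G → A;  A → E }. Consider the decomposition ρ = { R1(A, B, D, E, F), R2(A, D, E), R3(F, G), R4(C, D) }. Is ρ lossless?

No

Chase test. Columns are A, B, C, D, E, F, G; row i has aⱼ where attribute j ∈ Ri, else bᵢⱼ.
Initial tableau (one row per fragment):
  row 1: a1 a2 b13 a4 a5 a6 b17
  row 2: a1 b22 b23 a4 a5 b26 b27
  row 3: b31 b32 b33 b34 b35 a6 a7
  row 4: b41 b42 a3 a4 b45 b46 b47
No row becomes fully distinguished — the join is lossy.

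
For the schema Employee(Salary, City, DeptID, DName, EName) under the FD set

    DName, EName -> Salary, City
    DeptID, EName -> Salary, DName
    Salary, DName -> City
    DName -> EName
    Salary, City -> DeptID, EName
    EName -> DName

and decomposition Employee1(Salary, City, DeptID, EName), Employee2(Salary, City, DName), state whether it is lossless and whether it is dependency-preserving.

Lossless test: (Salary, City)⁺ = {Salary, City, DeptID, DName, EName}, which contains all of one fragment — lossless.
Dependency preservation: DName, EName → Salary, City; DeptID, EName → Salary, DName; DName → EName; EName → DName are not contained in any single fragment, but the restricted closure of each left-hand side across the fragments still reaches the right-hand side; the remaining FDs each lie inside some fragment. All dependencies are preserved.

lossless and dependency-preserving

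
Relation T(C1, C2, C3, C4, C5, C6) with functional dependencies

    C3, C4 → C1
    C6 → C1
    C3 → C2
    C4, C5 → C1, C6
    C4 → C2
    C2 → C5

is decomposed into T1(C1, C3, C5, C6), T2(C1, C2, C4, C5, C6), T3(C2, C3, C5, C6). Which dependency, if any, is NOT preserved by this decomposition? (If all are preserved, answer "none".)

C3, C4 → C1: restricted closure across fragments reaches C1.
C6 → C1 lies within T1.
C3 → C2 lies within T3.
C4, C5 → C1, C6 lies within T2.
C4 → C2 lies within T2.
C2 → C5 lies within T2.
Every dependency is enforceable on the fragments, so the decomposition is dependency-preserving.

none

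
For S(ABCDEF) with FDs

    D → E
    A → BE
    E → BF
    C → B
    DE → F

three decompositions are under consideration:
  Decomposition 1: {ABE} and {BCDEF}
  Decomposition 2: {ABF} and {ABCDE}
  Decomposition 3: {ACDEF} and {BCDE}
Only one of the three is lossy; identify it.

Decomposition 1: common = {BE}, closure = {BEF} → lossy.
Decomposition 2: common = {AB}, closure = {ABEF} → lossless.
Decomposition 3: common = {CDE}, closure = {BCDEF} → lossless.

Decomposition 1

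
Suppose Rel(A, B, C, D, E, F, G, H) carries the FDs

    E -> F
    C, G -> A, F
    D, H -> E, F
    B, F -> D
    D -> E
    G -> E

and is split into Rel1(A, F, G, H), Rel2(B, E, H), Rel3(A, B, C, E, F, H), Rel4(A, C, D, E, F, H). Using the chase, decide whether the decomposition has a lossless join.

No

Chase test. Columns are A, B, C, D, E, F, G, H; row i has aⱼ where attribute j ∈ Reli, else bᵢⱼ.
Initial tableau (one row per fragment):
  row 1: a1 b12 b13 b14 b15 a6 a7 a8
  row 2: b21 a2 b23 b24 a5 b26 b27 a8
  row 3: a1 a2 a3 b34 a5 a6 b37 a8
  row 4: a1 b42 a3 a4 a5 a6 b47 a8
Rows 2 and 3 agree on E; apply E→F and equate their F entries.
Rows 2 and 3 agree on B, F; apply B, F→D and equate their D entries.
No row becomes fully distinguished — the join is lossy.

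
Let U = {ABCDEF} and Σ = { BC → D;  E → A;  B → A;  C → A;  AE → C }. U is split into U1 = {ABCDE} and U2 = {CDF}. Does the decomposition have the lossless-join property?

No

Common attributes: U1 ∩ U2 = {CD}.
Closure of {CD}: C → A applies, adding A. So (CD)⁺ = {ACD}.
The closure contains neither all of U1 = {ABCDE} nor all of U2 = {CDF}, so the common attributes are not a superkey of either fragment. The join is lossy.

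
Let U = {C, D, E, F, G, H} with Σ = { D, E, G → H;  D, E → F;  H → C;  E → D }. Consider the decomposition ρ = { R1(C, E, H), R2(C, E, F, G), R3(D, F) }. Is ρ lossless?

No

Chase test. Columns are C, D, E, F, G, H; row i has aⱼ where attribute j ∈ Ri, else bᵢⱼ.
Initial tableau (one row per fragment):
  row 1: a1 b12 a3 b14 b15 a6
  row 2: a1 b22 a3 a4 a5 b26
  row 3: b31 a2 b33 a4 b35 b36
Rows 1 and 2 agree on E; apply E→D and equate their D entries.
Rows 1 and 2 agree on D, E; apply D, E→F and equate their F entries.
No row becomes fully distinguished — the join is lossy.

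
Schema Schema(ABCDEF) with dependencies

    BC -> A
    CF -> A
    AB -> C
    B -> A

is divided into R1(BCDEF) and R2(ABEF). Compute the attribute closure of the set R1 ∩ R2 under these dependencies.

ABCEF

R1 ∩ R2 = {BEF}.
B → A applies, adding A
AB → C applies, adding C
Closure: {ABCEF}.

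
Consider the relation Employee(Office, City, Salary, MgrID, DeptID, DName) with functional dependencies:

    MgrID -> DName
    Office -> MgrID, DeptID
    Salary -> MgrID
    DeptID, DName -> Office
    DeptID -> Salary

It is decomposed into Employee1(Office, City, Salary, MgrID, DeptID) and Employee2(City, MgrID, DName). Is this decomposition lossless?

Yes

Common attributes: Employee1 ∩ Employee2 = {City, MgrID}.
Closure of {City, MgrID}: MgrID → DName applies, adding DName. So (City, MgrID)⁺ = {City, MgrID, DName}.
This closure contains every attribute of Employee2, so Employee1 ∩ Employee2 → Employee2. The join is lossless.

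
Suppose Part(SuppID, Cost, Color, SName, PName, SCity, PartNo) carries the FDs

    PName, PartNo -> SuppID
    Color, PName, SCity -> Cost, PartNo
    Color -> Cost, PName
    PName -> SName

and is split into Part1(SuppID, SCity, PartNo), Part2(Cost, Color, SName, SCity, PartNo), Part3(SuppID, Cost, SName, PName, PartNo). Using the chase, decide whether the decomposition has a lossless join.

No

Chase test. Columns are SuppID, Cost, Color, SName, PName, SCity, PartNo; row i has aⱼ where attribute j ∈ Parti, else bᵢⱼ.
Initial tableau (one row per fragment):
  row 1: a1 b12 b13 b14 b15 a6 a7
  row 2: b21 a2 a3 a4 b25 a6 a7
  row 3: a1 a2 b33 a4 a5 b36 a7
No row becomes fully distinguished — the join is lossy.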